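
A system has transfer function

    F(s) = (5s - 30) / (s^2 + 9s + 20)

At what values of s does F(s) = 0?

Set the numerator to zero: 5s - 30 = 0, i.e. 5·(s - 6) = 0.
So s = 6.

s = 6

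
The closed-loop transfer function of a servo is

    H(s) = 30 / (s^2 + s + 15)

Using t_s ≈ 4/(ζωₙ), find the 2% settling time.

t_s ≈ 8 s

Comparing s^2 + s + 15 to s^2 + 2ζωₙs + ωₙ²: ωₙ = √15 ≈ 3.873 rad/s and ζ = 1/(2·√15) ≈ 0.1291.
ζωₙ = 1/2 = 0.5, so t_s ≈ 4/(ζωₙ) = 4/0.5 = 8 s.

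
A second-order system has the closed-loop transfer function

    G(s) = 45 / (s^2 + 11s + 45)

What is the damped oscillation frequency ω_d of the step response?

Comparing s^2 + 11s + 45 to s^2 + 2ζωₙs + ωₙ²: ωₙ = √45 ≈ 6.708 rad/s and ζ = 11/(2·√45) ≈ 0.8199.
ζωₙ = 11/2 = 5.5, so ω_d = ωₙ√(1−ζ²) = √(ωₙ² − (ζωₙ)²) = √(45 − 5.5²) = √14.75 ≈ 3.841 rad/s.

ω_d ≈ 3.841 rad/s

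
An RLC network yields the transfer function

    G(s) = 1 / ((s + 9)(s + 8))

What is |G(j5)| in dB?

|G(j5)|_dB ≈ -39.7 dB

Substitute s = j5: numerator = 1, denominator = 47 + j85.
|G(j5)| = |1| / |47 + j85| = 1 / 97.129 ≈ 0.01030.
In decibels: 20·log₁₀(0.01030) ≈ -39.7 dB.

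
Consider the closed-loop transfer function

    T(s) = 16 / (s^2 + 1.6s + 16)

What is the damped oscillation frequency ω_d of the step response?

ω_d ≈ 3.919 rad/s

Comparing s^2 + 1.6s + 16 to s^2 + 2ζωₙs + ωₙ²: ωₙ = 4 rad/s and ζ = 1.6/(2·4) = 0.2.
ζωₙ = 1.6/2 = 0.8, so ω_d = ωₙ√(1−ζ²) = √(ωₙ² − (ζωₙ)²) = √(16 − 0.8²) = √15.36 ≈ 3.919 rad/s.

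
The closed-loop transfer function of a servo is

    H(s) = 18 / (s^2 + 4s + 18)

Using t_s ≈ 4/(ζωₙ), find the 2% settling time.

Comparing s^2 + 4s + 18 to s^2 + 2ζωₙs + ωₙ²: ωₙ = √18 ≈ 4.243 rad/s and ζ = 4/(2·√18) ≈ 0.4714.
ζωₙ = 4/2 = 2, so t_s ≈ 4/(ζωₙ) = 4/2 = 2 s.

t_s ≈ 2 s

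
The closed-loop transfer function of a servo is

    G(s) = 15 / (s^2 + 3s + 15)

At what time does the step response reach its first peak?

Comparing s^2 + 3s + 15 to s^2 + 2ζωₙs + ωₙ²: ωₙ = √15 ≈ 3.873 rad/s and ζ = 3/(2·√15) ≈ 0.3873.
ζωₙ = 3/2 = 1.5, so ω_d = ωₙ√(1−ζ²) = √(ωₙ² − (ζωₙ)²) = √(15 − 1.5²) = √12.75 ≈ 3.571 rad/s.
t_p = π/ω_d = π/3.571 ≈ 0.8798 s.

t_p ≈ 0.8798 s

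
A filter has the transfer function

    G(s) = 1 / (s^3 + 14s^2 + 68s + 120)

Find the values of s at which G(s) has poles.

s = -4 ± 2j, -6

The poles are the roots of the denominator s^3 + 14s^2 + 68s + 120 = 0.
Trying s = -6: the polynomial evaluates to 0, so (s + 6) is a factor.
Dividing out leaves s^2 + 8s + 20 = 0.
The quadratic formula then gives s = -4 ± 2j.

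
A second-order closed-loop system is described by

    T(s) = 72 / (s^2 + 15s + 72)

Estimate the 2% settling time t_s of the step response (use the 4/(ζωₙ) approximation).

t_s ≈ 0.5333 s

Comparing s^2 + 15s + 72 to s^2 + 2ζωₙs + ωₙ²: ωₙ = √72 ≈ 8.485 rad/s and ζ = 15/(2·√72) ≈ 0.8839.
ζωₙ = 15/2 = 7.5, so t_s ≈ 4/(ζωₙ) = 4/7.5 ≈ 0.5333 s.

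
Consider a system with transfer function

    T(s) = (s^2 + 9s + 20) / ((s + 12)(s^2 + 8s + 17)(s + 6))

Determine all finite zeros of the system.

Set the numerator to zero: s^2 + 9s + 20 = 0.
Factoring: (s + 5)(s + 4) = 0.

s = -5, -4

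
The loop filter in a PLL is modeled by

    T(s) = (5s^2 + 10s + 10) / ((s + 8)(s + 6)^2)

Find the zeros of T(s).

s = -1 + j, -1 - j

Set the numerator to zero: 5s^2 + 10s + 10 = 0, i.e. 5·(s^2 + 2s + 2) = 0.
Factoring: (s^2 + 2s + 2) = 0.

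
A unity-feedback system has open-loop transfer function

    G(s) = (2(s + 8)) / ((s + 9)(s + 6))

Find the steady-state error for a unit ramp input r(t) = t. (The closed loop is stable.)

e_ss = ∞

G(s) has no poles at the origin.
This is a Type 0 system; Kv = lim_{s→0} s·G(s) = 0, so the steady-state error for a ramp input is infinite.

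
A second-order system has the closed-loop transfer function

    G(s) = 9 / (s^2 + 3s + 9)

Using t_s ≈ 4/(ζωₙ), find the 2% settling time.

t_s ≈ 2.667 s

Comparing s^2 + 3s + 9 to s^2 + 2ζωₙs + ωₙ²: ωₙ = 3 rad/s and ζ = 3/(2·3) = 0.5.
ζωₙ = 3/2 = 1.5, so t_s ≈ 4/(ζωₙ) = 4/1.5 ≈ 2.667 s.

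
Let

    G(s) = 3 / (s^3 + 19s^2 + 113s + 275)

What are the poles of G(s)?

s = -4 ± 3j, -11

The poles are the roots of the denominator s^3 + 19s^2 + 113s + 275 = 0.
Trying s = -11: the polynomial evaluates to 0, so (s + 11) is a factor.
Dividing out leaves s^2 + 8s + 25 = 0.
The quadratic formula then gives s = -4 ± 3j.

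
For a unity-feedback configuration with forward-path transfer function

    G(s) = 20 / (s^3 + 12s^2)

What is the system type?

The denominator has 2 factors of s at the origin (free integrators), so this is a Type 2 system.

Type 2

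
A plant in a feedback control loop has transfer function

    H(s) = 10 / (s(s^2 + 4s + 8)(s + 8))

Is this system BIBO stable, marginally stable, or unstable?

marginally stable

The poles can be read from the denominator factors: s = 0, -2 + 2j, -2 - 2j, -8.
Since the simple pole(s) at s = 0 lie on the jω-axis with none in the right half-plane, the system is marginally stable.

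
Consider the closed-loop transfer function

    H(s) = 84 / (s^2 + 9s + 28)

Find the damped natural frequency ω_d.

ω_d ≈ 2.784 rad/s

Comparing s^2 + 9s + 28 to s^2 + 2ζωₙs + ωₙ²: ωₙ = √28 ≈ 5.292 rad/s and ζ = 9/(2·√28) ≈ 0.8504.
ζωₙ = 9/2 = 4.5, so ω_d = ωₙ√(1−ζ²) = √(ωₙ² − (ζωₙ)²) = √(28 − 4.5²) = √7.75 ≈ 2.784 rad/s.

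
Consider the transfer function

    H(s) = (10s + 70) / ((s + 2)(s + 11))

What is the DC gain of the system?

Set s = 0: H(0) = (70) / (22) = 35/11.

H(0) = 35/11 ≈ 3.182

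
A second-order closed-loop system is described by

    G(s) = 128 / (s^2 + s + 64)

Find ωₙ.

Compare the denominator to the standard form s^2 + 2ζωₙs + ωₙ².
ωₙ² = 64, so ωₙ = 8 rad/s.

ωₙ = 8 rad/s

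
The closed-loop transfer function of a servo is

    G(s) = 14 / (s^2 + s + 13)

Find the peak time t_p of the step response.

t_p ≈ 0.8798 s

Comparing s^2 + s + 13 to s^2 + 2ζωₙs + ωₙ²: ωₙ = √13 ≈ 3.606 rad/s and ζ = 1/(2·√13) ≈ 0.1387.
ζωₙ = 1/2 = 0.5, so ω_d = ωₙ√(1−ζ²) = √(ωₙ² − (ζωₙ)²) = √(13 − 0.5²) = √12.75 ≈ 3.571 rad/s.
t_p = π/ω_d = π/3.571 ≈ 0.8798 s.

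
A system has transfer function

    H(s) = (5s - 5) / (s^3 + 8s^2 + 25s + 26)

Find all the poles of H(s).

s = -3 + 2j, -3 - 2j, -2

The poles are the roots of the denominator s^3 + 8s^2 + 25s + 26 = 0.
Trying s = -2: the polynomial evaluates to 0, so (s + 2) is a factor.
Dividing out leaves s^2 + 6s + 13 = 0.
The quadratic formula then gives s = -3 ± 2j.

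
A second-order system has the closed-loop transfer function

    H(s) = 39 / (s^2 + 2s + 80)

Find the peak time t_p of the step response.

t_p ≈ 0.3535 s

Comparing s^2 + 2s + 80 to s^2 + 2ζωₙs + ωₙ²: ωₙ = √80 ≈ 8.944 rad/s and ζ = 2/(2·√80) ≈ 0.1118.
ζωₙ = 2/2 = 1, so ω_d = ωₙ√(1−ζ²) = √(ωₙ² − (ζωₙ)²) = √(80 − 1²) = √79 ≈ 8.888 rad/s.
t_p = π/ω_d = π/8.888 ≈ 0.3535 s.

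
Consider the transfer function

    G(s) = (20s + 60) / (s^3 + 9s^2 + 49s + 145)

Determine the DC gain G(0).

G(0) = 12/29 ≈ 0.4138

Set s = 0: G(0) = (60) / (145) = 12/29.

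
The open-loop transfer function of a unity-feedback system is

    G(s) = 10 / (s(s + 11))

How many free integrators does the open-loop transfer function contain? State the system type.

The denominator has 1 factor of s at the origin (free integrator), so this is a Type 1 system.

Type 1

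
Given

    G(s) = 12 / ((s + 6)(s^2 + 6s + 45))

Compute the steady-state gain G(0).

At s = 0 each factor (s + a) contributes a and each (s^2 + bs + c) contributes c.
G(0) = 12·1 / ((6) · (45)) = 12/270 = 2/45.

G(0) = 2/45 ≈ 0.04444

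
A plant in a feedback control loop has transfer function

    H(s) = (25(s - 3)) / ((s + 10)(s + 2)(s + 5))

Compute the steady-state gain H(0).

At s = 0 each factor (s + a) contributes a and each (s^2 + bs + c) contributes c.
H(0) = 25·(-3) / ((10) · (2) · (5)) = -75/100 = -3/4.

H(0) = -3/4 ≈ -0.7500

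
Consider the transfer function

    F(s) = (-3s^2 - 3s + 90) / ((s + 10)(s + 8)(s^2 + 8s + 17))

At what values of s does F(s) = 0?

Set the numerator to zero: -3s^2 - 3s + 90 = 0, i.e. -3·(s^2 + s - 30) = 0.
Factoring: (s + 6)(s - 5) = 0.

s = -6, 5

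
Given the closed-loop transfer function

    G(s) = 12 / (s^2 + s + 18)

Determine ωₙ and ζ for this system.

ωₙ ≈ 4.243 rad/s, ζ ≈ 0.1179

Compare the denominator to the standard form s^2 + 2ζωₙs + ωₙ².
ωₙ² = 18, so ωₙ = √18 ≈ 4.243 rad/s.
2ζωₙ = 1, so ζ = 1/(2·√18) ≈ 0.1179.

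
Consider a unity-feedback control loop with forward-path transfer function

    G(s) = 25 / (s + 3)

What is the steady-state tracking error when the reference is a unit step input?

e_ss = 0.1071

G(s) has no poles at the origin.
This is a Type 0 system. Kp = lim_{s→0} G(s) = 25/3.
e_ss = 1/(1 + Kp) = 1/(1 + 25/3) = 3/28 ≈ 0.1071.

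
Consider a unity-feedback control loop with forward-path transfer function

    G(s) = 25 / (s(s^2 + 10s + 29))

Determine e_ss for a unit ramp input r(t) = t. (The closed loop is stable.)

G(s) has one pole at the origin.
This is a Type 1 system. Kv = lim_{s→0} s·G(s) = 25/29.
e_ss = 1/Kv = 1/(25/29) = 29/25 ≈ 1.160.

e_ss = 1.160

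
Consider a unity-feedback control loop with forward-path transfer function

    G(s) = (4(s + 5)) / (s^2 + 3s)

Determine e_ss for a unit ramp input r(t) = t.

e_ss = 0.1500

G(s) has one pole at the origin.
This is a Type 1 system. Kv = lim_{s→0} s·G(s) = 20/3.
e_ss = 1/Kv = 1/(20/3) = 3/20 ≈ 0.1500.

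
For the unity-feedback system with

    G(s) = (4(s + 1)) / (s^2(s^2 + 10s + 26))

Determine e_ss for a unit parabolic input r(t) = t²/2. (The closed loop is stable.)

e_ss = 6.500

G(s) has 2 poles at the origin.
This is a Type 2 system. Ka = lim_{s→0} s^2·G(s) = 4/26 = 2/13.
e_ss = 1/Ka = 1/(2/13) = 13/2 ≈ 6.500.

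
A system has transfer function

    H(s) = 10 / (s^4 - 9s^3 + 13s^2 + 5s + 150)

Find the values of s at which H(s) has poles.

s = 5, 6, -1 + 2j, -1 - 2j

The poles are the roots of the denominator s^4 - 9s^3 + 13s^2 + 5s + 150 = 0.
Trying s = 5: the polynomial evaluates to 0, so (s - 5) is a factor.
Dividing out leaves s^3 - 4s^2 - 7s - 30 = 0.
This factors further as (s - 6)(s^2 + 2s + 5) = 0.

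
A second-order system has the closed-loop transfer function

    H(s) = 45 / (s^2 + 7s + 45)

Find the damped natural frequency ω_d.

Comparing s^2 + 7s + 45 to s^2 + 2ζωₙs + ωₙ²: ωₙ = √45 ≈ 6.708 rad/s and ζ = 7/(2·√45) ≈ 0.5217.
ζωₙ = 7/2 = 3.5, so ω_d = ωₙ√(1−ζ²) = √(ωₙ² − (ζωₙ)²) = √(45 − 3.5²) = √32.75 ≈ 5.723 rad/s.

ω_d ≈ 5.723 rad/s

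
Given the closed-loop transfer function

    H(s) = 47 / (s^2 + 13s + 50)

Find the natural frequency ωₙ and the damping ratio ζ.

ωₙ ≈ 7.071 rad/s, ζ ≈ 0.9192

Compare the denominator to the standard form s^2 + 2ζωₙs + ωₙ².
ωₙ² = 50, so ωₙ = √50 ≈ 7.071 rad/s.
2ζωₙ = 13, so ζ = 13/(2·√50) ≈ 0.9192.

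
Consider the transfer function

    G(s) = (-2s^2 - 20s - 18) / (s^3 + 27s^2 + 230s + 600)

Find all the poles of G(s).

s = -12, -10, -5

The poles are the roots of the denominator s^3 + 27s^2 + 230s + 600 = 0.
Trying s = -12: the polynomial evaluates to 0, so (s + 12) is a factor.
Dividing out leaves s^2 + 15s + 50 = 0.
Factoring the quadratic: (s + 10)(s + 5) = 0.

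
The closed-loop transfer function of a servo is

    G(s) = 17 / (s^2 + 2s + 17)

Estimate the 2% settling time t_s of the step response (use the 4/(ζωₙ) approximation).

Comparing s^2 + 2s + 17 to s^2 + 2ζωₙs + ωₙ²: ωₙ = √17 ≈ 4.123 rad/s and ζ = 2/(2·√17) ≈ 0.2425.
ζωₙ = 2/2 = 1, so t_s ≈ 4/(ζωₙ) = 4/1 = 4 s.

t_s ≈ 4 s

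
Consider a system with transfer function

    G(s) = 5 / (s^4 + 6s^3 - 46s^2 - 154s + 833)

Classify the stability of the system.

unstable

The denominator s^4 + 6s^3 - 46s^2 - 154s + 833 factors as (s + 7)^2(s^2 - 8s + 17), giving poles at s = -7, -7, 4 + j, 4 - j.
Since the pole(s) at s = 4 + j, 4 - j lie in the right half-plane, the system is unstable.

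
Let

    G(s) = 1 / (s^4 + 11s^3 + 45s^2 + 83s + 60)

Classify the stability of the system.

The denominator s^4 + 11s^3 + 45s^2 + 83s + 60 factors as (s + 4)(s + 3)(s^2 + 4s + 5), giving poles at s = -4, -3, -2 + j, -2 - j.
Since all poles lie strictly in the left half-plane, the system is stable.

stable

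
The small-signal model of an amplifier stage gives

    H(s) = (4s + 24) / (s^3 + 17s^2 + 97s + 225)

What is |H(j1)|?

|H(j1)| ≈ 0.1062

Substitute s = j1: numerator = 24 + j4, denominator = 208 + j96.
|H(j1)| = |24 + j4| / |208 + j96| = 24.331 / 229.09 ≈ 0.1062.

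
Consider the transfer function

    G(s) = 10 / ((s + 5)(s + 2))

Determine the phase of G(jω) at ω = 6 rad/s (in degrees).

∠G(j6) ≈ -121.8°

At s = j6: numerator = 10, denominator = -26 + j42.
∠G = ∠num − ∠den = 0° − (121.76°) = -121.8°.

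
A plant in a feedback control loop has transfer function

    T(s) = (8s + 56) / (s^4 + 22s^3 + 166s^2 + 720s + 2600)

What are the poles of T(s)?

The poles are the roots of the denominator s^4 + 22s^3 + 166s^2 + 720s + 2600 = 0.
Trying s = -10: the polynomial evaluates to 0, so (s + 10) is a factor.
Dividing out leaves s^3 + 12s^2 + 46s + 260 = 0.
This factors further as (s^2 + 2s + 26)(s + 10) = 0.

s = -1 + 5j, -1 - 5j, -10, -10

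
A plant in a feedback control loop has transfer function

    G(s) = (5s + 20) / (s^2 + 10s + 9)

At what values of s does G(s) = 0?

Set the numerator to zero: 5s + 20 = 0, i.e. 5·(s + 4) = 0.
So s = -4.

s = -4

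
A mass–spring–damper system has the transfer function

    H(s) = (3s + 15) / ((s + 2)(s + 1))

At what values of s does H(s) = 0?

Set the numerator to zero: 3s + 15 = 0, i.e. 3·(s + 5) = 0.
So s = -5.

s = -5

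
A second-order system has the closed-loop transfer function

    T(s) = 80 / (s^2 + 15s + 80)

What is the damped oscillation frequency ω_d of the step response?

Comparing s^2 + 15s + 80 to s^2 + 2ζωₙs + ωₙ²: ωₙ = √80 ≈ 8.944 rad/s and ζ = 15/(2·√80) ≈ 0.8385.
ζωₙ = 15/2 = 7.5, so ω_d = ωₙ√(1−ζ²) = √(ωₙ² − (ζωₙ)²) = √(80 − 7.5²) = √23.75 ≈ 4.873 rad/s.

ω_d ≈ 4.873 rad/s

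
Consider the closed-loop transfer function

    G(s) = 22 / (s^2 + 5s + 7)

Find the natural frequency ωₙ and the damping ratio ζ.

Compare the denominator to the standard form s^2 + 2ζωₙs + ωₙ².
ωₙ² = 7, so ωₙ = √7 ≈ 2.646 rad/s.
2ζωₙ = 5, so ζ = 5/(2·√7) ≈ 0.9449.

ωₙ ≈ 2.646 rad/s, ζ ≈ 0.9449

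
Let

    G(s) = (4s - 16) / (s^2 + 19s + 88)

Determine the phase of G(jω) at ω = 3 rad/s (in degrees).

At s = j3: numerator = -16 + j12, denominator = 79 + j57.
∠G = ∠num − ∠den = 143.13° − (35.811°) = 107.3°.

∠G(j3) ≈ 107.3°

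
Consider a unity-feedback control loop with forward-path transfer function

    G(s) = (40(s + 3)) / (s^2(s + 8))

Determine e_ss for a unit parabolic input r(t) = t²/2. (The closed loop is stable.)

e_ss = 0.06667

G(s) has 2 poles at the origin.
This is a Type 2 system. Ka = lim_{s→0} s^2·G(s) = 120/8 = 15.
e_ss = 1/Ka = 1/(15) = 1/15 ≈ 0.06667.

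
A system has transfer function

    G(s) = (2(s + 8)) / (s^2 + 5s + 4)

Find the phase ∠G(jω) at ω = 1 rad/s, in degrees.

∠G(j1) ≈ -51.91°

At s = j1: numerator = 16 + j2, denominator = 3 + j5.
∠G = ∠num − ∠den = 7.1250° − (59.036°) = -51.91°.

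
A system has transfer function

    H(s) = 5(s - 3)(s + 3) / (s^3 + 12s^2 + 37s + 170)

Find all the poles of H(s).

The poles are the roots of the denominator s^3 + 12s^2 + 37s + 170 = 0.
Trying s = -10: the polynomial evaluates to 0, so (s + 10) is a factor.
Dividing out leaves s^2 + 2s + 17 = 0.
The quadratic formula then gives s = -1 ± 4j.

s = -1 + 4j, -1 - 4j, -10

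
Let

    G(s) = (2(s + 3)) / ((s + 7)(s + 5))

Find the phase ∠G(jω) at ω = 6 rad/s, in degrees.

∠G(j6) ≈ -27.36°

At s = j6: numerator = 6 + j12, denominator = -1 + j72.
∠G = ∠num − ∠den = 63.435° − (90.796°) = -27.36°.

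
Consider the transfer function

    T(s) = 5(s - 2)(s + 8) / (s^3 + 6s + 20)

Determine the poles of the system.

s = 1 ± 3j, -2

The poles are the roots of the denominator s^3 + 6s + 20 = 0.
Trying s = -2: the polynomial evaluates to 0, so (s + 2) is a factor.
Dividing out leaves s^2 - 2s + 10 = 0.
The quadratic formula then gives s = 1 ± 3j.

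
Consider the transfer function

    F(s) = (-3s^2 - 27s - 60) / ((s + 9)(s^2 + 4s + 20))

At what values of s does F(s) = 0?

s = -4, -5

Set the numerator to zero: -3s^2 - 27s - 60 = 0, i.e. -3·(s^2 + 9s + 20) = 0.
Factoring: (s + 4)(s + 5) = 0.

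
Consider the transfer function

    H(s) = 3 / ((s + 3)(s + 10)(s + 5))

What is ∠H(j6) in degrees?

At s = j6: numerator = 3, denominator = -498 + j354.
∠H = ∠num − ∠den = 0° − (144.59°) = -144.6°.

∠H(j6) ≈ -144.6°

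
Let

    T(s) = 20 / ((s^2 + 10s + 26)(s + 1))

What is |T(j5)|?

|T(j5)| ≈ 0.07843

Substitute s = j5: numerator = 20, denominator = -249 + j55.
|T(j5)| = |20| / |-249 + j55| = 20 / 255.00 ≈ 0.07843.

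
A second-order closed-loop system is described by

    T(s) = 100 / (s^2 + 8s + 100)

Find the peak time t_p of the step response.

Comparing s^2 + 8s + 100 to s^2 + 2ζωₙs + ωₙ²: ωₙ = 10 rad/s and ζ = 8/(2·10) = 0.4.
ζωₙ = 8/2 = 4, so ω_d = ωₙ√(1−ζ²) = √(ωₙ² − (ζωₙ)²) = √(100 − 4²) = √84 ≈ 9.165 rad/s.
t_p = π/ω_d = π/9.165 ≈ 0.3428 s.

t_p ≈ 0.3428 s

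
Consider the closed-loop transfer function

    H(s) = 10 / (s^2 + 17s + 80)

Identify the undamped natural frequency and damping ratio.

Compare the denominator to the standard form s^2 + 2ζωₙs + ωₙ².
ωₙ² = 80, so ωₙ = √80 ≈ 8.944 rad/s.
2ζωₙ = 17, so ζ = 17/(2·√80) ≈ 0.9503.

ωₙ ≈ 8.944 rad/s, ζ ≈ 0.9503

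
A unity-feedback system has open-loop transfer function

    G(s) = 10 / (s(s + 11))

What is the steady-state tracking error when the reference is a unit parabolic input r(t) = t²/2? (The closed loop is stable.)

G(s) has one pole at the origin.
This is a Type 1 system; Ka = lim_{s→0} s^2·G(s) = 0, so the steady-state error for a parabola input is infinite.

e_ss = ∞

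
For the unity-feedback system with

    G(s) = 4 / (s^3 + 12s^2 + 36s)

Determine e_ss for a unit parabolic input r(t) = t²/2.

G(s) has one pole at the origin.
This is a Type 1 system; Ka = lim_{s→0} s^2·G(s) = 0, so the steady-state error for a parabola input is infinite.

e_ss = ∞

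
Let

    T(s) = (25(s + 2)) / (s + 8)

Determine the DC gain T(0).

At s = 0 each factor (s + a) contributes a and each (s^2 + bs + c) contributes c.
T(0) = 25·(2) / ((8)) = 50/8 = 25/4.

T(0) = 25/4 ≈ 6.250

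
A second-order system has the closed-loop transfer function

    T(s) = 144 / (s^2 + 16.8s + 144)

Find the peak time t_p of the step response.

Comparing s^2 + 16.8s + 144 to s^2 + 2ζωₙs + ωₙ²: ωₙ = 12 rad/s and ζ = 16.8/(2·12) = 0.7.
ζωₙ = 16.8/2 = 8.4, so ω_d = ωₙ√(1−ζ²) = √(ωₙ² − (ζωₙ)²) = √(144 − 8.4²) = √73.44 ≈ 8.570 rad/s.
t_p = π/ω_d = π/8.570 ≈ 0.3666 s.

t_p ≈ 0.3666 s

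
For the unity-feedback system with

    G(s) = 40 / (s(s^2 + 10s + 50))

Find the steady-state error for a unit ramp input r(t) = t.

G(s) has one pole at the origin.
This is a Type 1 system. Kv = lim_{s→0} s·G(s) = 40/50 = 4/5.
e_ss = 1/Kv = 1/(4/5) = 5/4 ≈ 1.250.

e_ss = 1.250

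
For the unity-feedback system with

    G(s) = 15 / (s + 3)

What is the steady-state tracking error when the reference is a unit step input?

e_ss = 0.1667

G(s) has no poles at the origin.
This is a Type 0 system. Kp = lim_{s→0} G(s) = 15/3 = 5.
e_ss = 1/(1 + Kp) = 1/(1 + 5) = 1/6 ≈ 0.1667.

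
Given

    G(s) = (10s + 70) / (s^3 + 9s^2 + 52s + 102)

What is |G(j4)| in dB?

|G(j4)|_dB ≈ -5.39 dB

Substitute s = j4: numerator = 70 + j40, denominator = -42 + j144.
|G(j4)| = |70 + j40| / |-42 + j144| = 80.623 / 150 ≈ 0.5375.
In decibels: 20·log₁₀(0.5375) ≈ -5.39 dB.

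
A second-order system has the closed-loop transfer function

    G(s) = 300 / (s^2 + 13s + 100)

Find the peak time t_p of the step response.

t_p ≈ 0.4134 s

Comparing s^2 + 13s + 100 to s^2 + 2ζωₙs + ωₙ²: ωₙ = 10 rad/s and ζ = 13/(2·10) = 0.65.
ζωₙ = 13/2 = 6.5, so ω_d = ωₙ√(1−ζ²) = √(ωₙ² − (ζωₙ)²) = √(100 − 6.5²) = √57.75 ≈ 7.599 rad/s.
t_p = π/ω_d = π/7.599 ≈ 0.4134 s.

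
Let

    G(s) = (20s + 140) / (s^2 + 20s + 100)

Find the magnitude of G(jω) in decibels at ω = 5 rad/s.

Substitute s = j5: numerator = 140 + j100, denominator = 75 + j100.
|G(j5)| = |140 + j100| / |75 + j100| = 172.05 / 125 ≈ 1.376.
In decibels: 20·log₁₀(1.376) ≈ 2.77 dB.

|G(j5)|_dB ≈ 2.77 dB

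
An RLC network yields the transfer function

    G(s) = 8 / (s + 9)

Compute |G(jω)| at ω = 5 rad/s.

|G(j5)| ≈ 0.7770

Substitute s = j5: numerator = 8, denominator = 9 + j5.
|G(j5)| = |8| / |9 + j5| = 8 / 10.296 ≈ 0.7770.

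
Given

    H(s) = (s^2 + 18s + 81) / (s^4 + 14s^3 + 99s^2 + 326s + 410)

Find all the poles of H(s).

The poles are the roots of the denominator s^4 + 14s^3 + 99s^2 + 326s + 410 = 0.
No real roots exist; factor into two real quadratics: (s^2 + 8s + 41)(s^2 + 6s + 10) = 0.
Each quadratic gives a conjugate pair via the quadratic formula.

s = -4 + 5j, -4 - 5j, -3 + j, -3 - j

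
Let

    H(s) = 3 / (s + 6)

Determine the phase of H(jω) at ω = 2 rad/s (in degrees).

∠H(j2) ≈ -18.43°

At s = j2: numerator = 3, denominator = 6 + j2.
∠H = ∠num − ∠den = 0° − (18.435°) = -18.43°.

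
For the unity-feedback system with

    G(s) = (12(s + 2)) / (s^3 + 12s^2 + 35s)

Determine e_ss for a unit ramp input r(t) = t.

e_ss = 1.458

G(s) has one pole at the origin.
This is a Type 1 system. Kv = lim_{s→0} s·G(s) = 24/35.
e_ss = 1/Kv = 1/(24/35) = 35/24 ≈ 1.458.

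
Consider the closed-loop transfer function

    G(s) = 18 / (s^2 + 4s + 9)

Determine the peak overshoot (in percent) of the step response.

Comparing s^2 + 4s + 9 to s^2 + 2ζωₙs + ωₙ²: ωₙ = 3 rad/s and ζ = 4/(2·3) ≈ 0.6667.
%OS = 100·exp(−πζ/√(1−ζ²)) = 100·exp(−π·0.6667/√(1−0.6667²)) ≈ 6.02%.

%OS ≈ 6.02%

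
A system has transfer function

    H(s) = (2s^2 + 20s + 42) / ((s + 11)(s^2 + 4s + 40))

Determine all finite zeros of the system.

Set the numerator to zero: 2s^2 + 20s + 42 = 0, i.e. 2·(s^2 + 10s + 21) = 0.
Factoring: (s + 7)(s + 3) = 0.

s = -7, -3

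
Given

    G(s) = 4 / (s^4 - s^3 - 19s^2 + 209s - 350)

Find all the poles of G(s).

The poles are the roots of the denominator s^4 - s^3 - 19s^2 + 209s - 350 = 0.
Trying s = -7: the polynomial evaluates to 0, so (s + 7) is a factor.
Dividing out leaves s^3 - 8s^2 + 37s - 50 = 0.
This factors further as (s^2 - 6s + 25)(s - 2) = 0.

s = -7, 3 ± 4j, 2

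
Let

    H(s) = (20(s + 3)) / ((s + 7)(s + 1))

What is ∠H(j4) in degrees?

At s = j4: numerator = 60 + j80, denominator = -9 + j32.
∠H = ∠num − ∠den = 53.130° − (105.71°) = -52.58°.

∠H(j4) ≈ -52.58°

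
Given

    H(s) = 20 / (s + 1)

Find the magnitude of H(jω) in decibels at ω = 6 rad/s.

|H(j6)|_dB ≈ 10.3 dB

Substitute s = j6: numerator = 20, denominator = 1 + j6.
|H(j6)| = |20| / |1 + j6| = 20 / 6.0828 ≈ 3.288.
In decibels: 20·log₁₀(3.288) ≈ 10.3 dB.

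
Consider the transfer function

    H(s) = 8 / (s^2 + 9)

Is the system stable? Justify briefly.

The poles can be read from the denominator factors: s = ±3j.
Since the simple pole(s) at s = 3j, -3j lie on the jω-axis with none in the right half-plane, the system is marginally stable.

marginally stable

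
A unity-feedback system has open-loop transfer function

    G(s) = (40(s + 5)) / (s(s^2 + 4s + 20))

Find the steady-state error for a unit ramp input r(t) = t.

G(s) has one pole at the origin.
This is a Type 1 system. Kv = lim_{s→0} s·G(s) = 200/20 = 10.
e_ss = 1/Kv = 1/(10) = 1/10 ≈ 0.1000.

e_ss = 0.1000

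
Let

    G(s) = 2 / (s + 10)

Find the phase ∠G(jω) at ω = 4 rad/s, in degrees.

At s = j4: numerator = 2, denominator = 10 + j4.
∠G = ∠num − ∠den = 0° − (21.801°) = -21.80°.

∠G(j4) ≈ -21.80°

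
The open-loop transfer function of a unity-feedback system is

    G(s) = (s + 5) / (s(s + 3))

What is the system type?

Type 1

The denominator has 1 factor of s at the origin (free integrator), so this is a Type 1 system.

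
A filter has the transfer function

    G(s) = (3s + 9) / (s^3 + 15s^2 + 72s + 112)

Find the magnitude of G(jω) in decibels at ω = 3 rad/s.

|G(j3)|_dB ≈ -23.5 dB

Substitute s = j3: numerator = 9 + j9, denominator = -23 + j189.
|G(j3)| = |9 + j9| / |-23 + j189| = 12.728 / 190.39 ≈ 0.06685.
In decibels: 20·log₁₀(0.06685) ≈ -23.5 dB.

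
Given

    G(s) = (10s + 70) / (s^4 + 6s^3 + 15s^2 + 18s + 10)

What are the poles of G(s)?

s = -2 ± j, -1 ± j

The poles are the roots of the denominator s^4 + 6s^3 + 15s^2 + 18s + 10 = 0.
No real roots exist; factor into two real quadratics: (s^2 + 4s + 5)(s^2 + 2s + 2) = 0.
Each quadratic gives a conjugate pair via the quadratic formula.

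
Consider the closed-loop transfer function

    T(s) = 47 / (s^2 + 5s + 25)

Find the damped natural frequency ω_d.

Comparing s^2 + 5s + 25 to s^2 + 2ζωₙs + ωₙ²: ωₙ = 5 rad/s and ζ = 5/(2·5) = 0.5.
ζωₙ = 5/2 = 2.5, so ω_d = ωₙ√(1−ζ²) = √(ωₙ² − (ζωₙ)²) = √(25 − 2.5²) = √18.75 ≈ 4.330 rad/s.

ω_d ≈ 4.330 rad/s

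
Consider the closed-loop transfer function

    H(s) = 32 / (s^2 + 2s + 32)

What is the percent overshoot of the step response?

%OS ≈ 56.9%

Comparing s^2 + 2s + 32 to s^2 + 2ζωₙs + ωₙ²: ωₙ = √32 ≈ 5.657 rad/s and ζ = 2/(2·√32) ≈ 0.1768.
%OS = 100·exp(−πζ/√(1−ζ²)) = 100·exp(−π·0.1768/√(1−0.1768²)) ≈ 56.9%.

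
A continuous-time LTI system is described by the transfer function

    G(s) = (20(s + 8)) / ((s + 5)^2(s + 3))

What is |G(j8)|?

|G(j8)| ≈ 0.2976

Substitute s = j8: numerator = 160 + j160, denominator = -757 - j72.
|G(j8)| = |160 + j160| / |-757 - j72| = 226.27 / 760.42 ≈ 0.2976.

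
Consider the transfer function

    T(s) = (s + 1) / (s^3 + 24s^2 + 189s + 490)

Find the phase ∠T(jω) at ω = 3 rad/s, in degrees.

At s = j3: numerator = 1 + j3, denominator = 274 + j540.
∠T = ∠num − ∠den = 71.565° − (63.096°) = 8.469°.

∠T(j3) ≈ 8.469°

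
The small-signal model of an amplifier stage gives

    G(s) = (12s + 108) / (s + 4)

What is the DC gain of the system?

Set s = 0: G(0) = (108) / (4) = 27.

G(0) = 27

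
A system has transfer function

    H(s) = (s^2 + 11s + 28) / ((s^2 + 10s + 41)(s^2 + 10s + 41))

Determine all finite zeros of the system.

s = -4, -7

Set the numerator to zero: s^2 + 11s + 28 = 0.
Factoring: (s + 4)(s + 7) = 0.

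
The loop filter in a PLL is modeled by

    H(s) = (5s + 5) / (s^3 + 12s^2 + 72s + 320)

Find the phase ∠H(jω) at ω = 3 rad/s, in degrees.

At s = j3: numerator = 5 + j15, denominator = 212 + j189.
∠H = ∠num − ∠den = 71.565° − (41.717°) = 29.85°.

∠H(j3) ≈ 29.85°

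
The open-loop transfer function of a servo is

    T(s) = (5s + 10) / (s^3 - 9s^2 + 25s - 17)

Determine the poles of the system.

The poles are the roots of the denominator s^3 - 9s^2 + 25s - 17 = 0.
Trying s = 1: the polynomial evaluates to 0, so (s - 1) is a factor.
Dividing out leaves s^2 - 8s + 17 = 0.
The quadratic formula then gives s = 4 ± 1j.

s = 4 ± j, 1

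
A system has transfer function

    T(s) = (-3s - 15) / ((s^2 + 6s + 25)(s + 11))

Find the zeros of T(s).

Set the numerator to zero: -3s - 15 = 0, i.e. -3·(s + 5) = 0.
So s = -5.

s = -5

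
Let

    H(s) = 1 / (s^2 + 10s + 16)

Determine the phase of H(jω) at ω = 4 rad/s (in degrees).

∠H(j4) ≈ -90°

At s = j4: numerator = 1, denominator = j40.
∠H = ∠num − ∠den = 0° − (90°) = -90°.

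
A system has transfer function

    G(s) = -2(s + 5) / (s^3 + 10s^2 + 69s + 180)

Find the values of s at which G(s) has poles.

The poles are the roots of the denominator s^3 + 10s^2 + 69s + 180 = 0.
Trying s = -4: the polynomial evaluates to 0, so (s + 4) is a factor.
Dividing out leaves s^2 + 6s + 45 = 0.
The quadratic formula then gives s = -3 ± 6j.

s = -3 ± 6j, -4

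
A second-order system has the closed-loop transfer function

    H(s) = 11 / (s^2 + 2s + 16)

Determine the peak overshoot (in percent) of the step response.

%OS ≈ 44.4%

Comparing s^2 + 2s + 16 to s^2 + 2ζωₙs + ωₙ²: ωₙ = 4 rad/s and ζ = 2/(2·4) = 0.25.
%OS = 100·exp(−πζ/√(1−ζ²)) = 100·exp(−π·0.25/√(1−0.25²)) ≈ 44.4%.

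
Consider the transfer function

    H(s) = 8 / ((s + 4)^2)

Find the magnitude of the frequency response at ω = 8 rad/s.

|H(j8)| = 0.1000

Substitute s = j8: numerator = 8, denominator = -48 + j64.
|H(j8)| = |8| / |-48 + j64| = 8 / 80 = 0.1000.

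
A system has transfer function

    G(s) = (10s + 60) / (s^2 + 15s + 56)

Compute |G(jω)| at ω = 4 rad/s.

|G(j4)| = 1

Substitute s = j4: numerator = 60 + j40, denominator = 40 + j60.
|G(j4)| = |60 + j40| / |40 + j60| = 72.111 / 72.111 = 1.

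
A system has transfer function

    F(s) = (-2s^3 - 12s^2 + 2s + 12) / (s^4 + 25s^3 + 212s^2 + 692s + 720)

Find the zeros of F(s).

Set the numerator to zero: -2s^3 - 12s^2 + 2s + 12 = 0, i.e. -2·(s^3 + 6s^2 - s - 6) = 0.
Factoring: (s + 6)(s - 1)(s + 1) = 0.

s = -6, 1, -1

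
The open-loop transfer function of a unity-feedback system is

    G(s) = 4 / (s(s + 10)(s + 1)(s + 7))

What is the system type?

The denominator has 1 factor of s at the origin (free integrator), so this is a Type 1 system.

Type 1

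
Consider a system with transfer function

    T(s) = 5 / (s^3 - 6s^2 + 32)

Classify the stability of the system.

The denominator s^3 - 6s^2 + 32 factors as (s - 4)^2(s + 2), giving poles at s = 4, 4, -2.
Since the pole(s) at s = 4, 4 lie in the right half-plane, the system is unstable.

unstable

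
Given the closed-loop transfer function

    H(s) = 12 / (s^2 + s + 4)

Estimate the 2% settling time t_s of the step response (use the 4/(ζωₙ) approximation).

t_s ≈ 8 s

Comparing s^2 + s + 4 to s^2 + 2ζωₙs + ωₙ²: ωₙ = 2 rad/s and ζ = 1/(2·2) = 0.25.
ζωₙ = 1/2 = 0.5, so t_s ≈ 4/(ζωₙ) = 4/0.5 = 8 s.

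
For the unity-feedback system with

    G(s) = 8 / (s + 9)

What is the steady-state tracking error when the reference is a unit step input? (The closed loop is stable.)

G(s) has no poles at the origin.
This is a Type 0 system. Kp = lim_{s→0} G(s) = 8/9.
e_ss = 1/(1 + Kp) = 1/(1 + 8/9) = 9/17 ≈ 0.5294.

e_ss = 0.5294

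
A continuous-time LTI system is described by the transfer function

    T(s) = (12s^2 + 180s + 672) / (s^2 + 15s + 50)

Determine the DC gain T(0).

T(0) = 336/25 ≈ 13.44

Set s = 0: T(0) = (672) / (50) = 336/25.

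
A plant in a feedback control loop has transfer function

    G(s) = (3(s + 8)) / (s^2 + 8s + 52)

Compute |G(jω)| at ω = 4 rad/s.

Substitute s = j4: numerator = 24 + j12, denominator = 36 + j32.
|G(j4)| = |24 + j12| / |36 + j32| = 26.833 / 48.166 ≈ 0.5571.

|G(j4)| ≈ 0.5571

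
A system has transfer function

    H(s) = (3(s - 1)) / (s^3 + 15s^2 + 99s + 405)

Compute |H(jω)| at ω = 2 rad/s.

|H(j2)| ≈ 0.01703

Substitute s = j2: numerator = -3 + j6, denominator = 345 + j190.
|H(j2)| = |-3 + j6| / |345 + j190| = 6.7082 / 393.86 ≈ 0.01703.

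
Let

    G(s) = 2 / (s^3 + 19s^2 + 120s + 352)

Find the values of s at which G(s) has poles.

s = -4 + 4j, -4 - 4j, -11

The poles are the roots of the denominator s^3 + 19s^2 + 120s + 352 = 0.
Trying s = -11: the polynomial evaluates to 0, so (s + 11) is a factor.
Dividing out leaves s^2 + 8s + 32 = 0.
The quadratic formula then gives s = -4 ± 4j.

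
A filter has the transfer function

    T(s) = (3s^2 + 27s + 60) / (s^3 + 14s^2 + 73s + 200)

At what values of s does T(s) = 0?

Set the numerator to zero: 3s^2 + 27s + 60 = 0, i.e. 3·(s^2 + 9s + 20) = 0.
Factoring: (s + 4)(s + 5) = 0.

s = -4, -5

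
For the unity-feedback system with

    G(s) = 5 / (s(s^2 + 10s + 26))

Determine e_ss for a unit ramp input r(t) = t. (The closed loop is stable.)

e_ss = 5.200

G(s) has one pole at the origin.
This is a Type 1 system. Kv = lim_{s→0} s·G(s) = 5/26.
e_ss = 1/Kv = 1/(5/26) = 26/5 ≈ 5.200.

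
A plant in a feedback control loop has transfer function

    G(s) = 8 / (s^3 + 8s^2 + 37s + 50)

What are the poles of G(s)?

s = -3 + 4j, -3 - 4j, -2

The poles are the roots of the denominator s^3 + 8s^2 + 37s + 50 = 0.
Trying s = -2: the polynomial evaluates to 0, so (s + 2) is a factor.
Dividing out leaves s^2 + 6s + 25 = 0.
The quadratic formula then gives s = -3 ± 4j.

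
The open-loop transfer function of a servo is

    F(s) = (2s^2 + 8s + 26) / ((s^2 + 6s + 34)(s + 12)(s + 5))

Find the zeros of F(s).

s = -2 ± 3j

Set the numerator to zero: 2s^2 + 8s + 26 = 0, i.e. 2·(s^2 + 4s + 13) = 0.
Factoring: (s^2 + 4s + 13) = 0.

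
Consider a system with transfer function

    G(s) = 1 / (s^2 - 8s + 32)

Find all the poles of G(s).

s = 4 ± 4j

The poles are the roots of the denominator s^2 - 8s + 32 = 0.
Using the quadratic formula: s = (8 ± √(-64))/2 = 4 ± 4j.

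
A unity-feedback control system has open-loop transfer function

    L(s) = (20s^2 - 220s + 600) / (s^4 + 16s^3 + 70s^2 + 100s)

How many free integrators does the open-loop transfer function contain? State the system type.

Factor s from the denominator: s^4 + 16s^3 + 70s^2 + 100s = s·(s^3 + 16s^2 + 70s + 100).
There is 1 pole at the origin, so the system is Type 1.

Type 1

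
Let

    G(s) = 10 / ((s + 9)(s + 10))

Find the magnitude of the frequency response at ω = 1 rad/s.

|G(j1)| ≈ 0.1099

Substitute s = j1: numerator = 10, denominator = 89 + j19.
|G(j1)| = |10| / |89 + j19| = 10 / 91.005 ≈ 0.1099.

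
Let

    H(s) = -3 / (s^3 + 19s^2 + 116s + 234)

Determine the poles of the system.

The poles are the roots of the denominator s^3 + 19s^2 + 116s + 234 = 0.
Trying s = -9: the polynomial evaluates to 0, so (s + 9) is a factor.
Dividing out leaves s^2 + 10s + 26 = 0.
The quadratic formula then gives s = -5 ± 1j.

s = -5 + j, -5 - j, -9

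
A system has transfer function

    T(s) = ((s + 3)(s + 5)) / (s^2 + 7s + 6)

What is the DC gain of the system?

T(0) = 5/2 ≈ 2.500

Set s = 0: T(0) = (15) / (6) = 5/2.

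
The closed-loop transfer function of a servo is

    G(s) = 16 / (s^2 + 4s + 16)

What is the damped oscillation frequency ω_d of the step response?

Comparing s^2 + 4s + 16 to s^2 + 2ζωₙs + ωₙ²: ωₙ = 4 rad/s and ζ = 4/(2·4) = 0.5.
ζωₙ = 4/2 = 2, so ω_d = ωₙ√(1−ζ²) = √(ωₙ² − (ζωₙ)²) = √(16 − 2²) = √12 ≈ 3.464 rad/s.

ω_d ≈ 3.464 rad/s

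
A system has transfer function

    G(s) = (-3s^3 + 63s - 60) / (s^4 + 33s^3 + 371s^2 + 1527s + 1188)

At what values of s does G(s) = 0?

Set the numerator to zero: -3s^3 + 63s - 60 = 0, i.e. -3·(s^3 - 21s + 20) = 0.
Factoring: (s - 4)(s - 1)(s + 5) = 0.

s = 4, 1, -5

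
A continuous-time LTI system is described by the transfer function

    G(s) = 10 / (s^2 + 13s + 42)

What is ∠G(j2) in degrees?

∠G(j2) ≈ -34.38°

At s = j2: numerator = 10, denominator = 38 + j26.
∠G = ∠num − ∠den = 0° − (34.380°) = -34.38°.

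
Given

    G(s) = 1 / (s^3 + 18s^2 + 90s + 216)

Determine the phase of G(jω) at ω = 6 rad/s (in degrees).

∠G(j6) ≈ -143.1°

At s = j6: numerator = 1, denominator = -432 + j324.
∠G = ∠num − ∠den = 0° − (143.13°) = -143.1°.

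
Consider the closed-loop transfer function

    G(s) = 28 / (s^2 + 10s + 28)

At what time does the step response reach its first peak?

Comparing s^2 + 10s + 28 to s^2 + 2ζωₙs + ωₙ²: ωₙ = √28 ≈ 5.292 rad/s and ζ = 10/(2·√28) ≈ 0.9449.
ζωₙ = 10/2 = 5, so ω_d = ωₙ√(1−ζ²) = √(ωₙ² − (ζωₙ)²) = √(28 − 5²) = √3 ≈ 1.732 rad/s.
t_p = π/ω_d = π/1.732 ≈ 1.814 s.

t_p ≈ 1.814 s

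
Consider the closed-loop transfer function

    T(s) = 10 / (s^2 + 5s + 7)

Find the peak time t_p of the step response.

t_p ≈ 3.628 s

Comparing s^2 + 5s + 7 to s^2 + 2ζωₙs + ωₙ²: ωₙ = √7 ≈ 2.646 rad/s and ζ = 5/(2·√7) ≈ 0.9449.
ζωₙ = 5/2 = 2.5, so ω_d = ωₙ√(1−ζ²) = √(ωₙ² − (ζωₙ)²) = √(7 − 2.5²) = √0.75 ≈ 0.8660 rad/s.
t_p = π/ω_d = π/0.8660 ≈ 3.628 s.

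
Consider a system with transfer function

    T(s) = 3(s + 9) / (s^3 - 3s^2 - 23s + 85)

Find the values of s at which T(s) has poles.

The poles are the roots of the denominator s^3 - 3s^2 - 23s + 85 = 0.
Trying s = -5: the polynomial evaluates to 0, so (s + 5) is a factor.
Dividing out leaves s^2 - 8s + 17 = 0.
The quadratic formula then gives s = 4 ± 1j.

s = 4 ± j, -5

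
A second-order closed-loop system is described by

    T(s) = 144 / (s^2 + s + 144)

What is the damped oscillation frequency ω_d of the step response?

ω_d ≈ 11.99 rad/s

Comparing s^2 + s + 144 to s^2 + 2ζωₙs + ωₙ²: ωₙ = 12 rad/s and ζ = 1/(2·12) ≈ 0.04167.
ζωₙ = 1/2 = 0.5, so ω_d = ωₙ√(1−ζ²) = √(ωₙ² − (ζωₙ)²) = √(144 − 0.5²) = √143.75 ≈ 11.99 rad/s.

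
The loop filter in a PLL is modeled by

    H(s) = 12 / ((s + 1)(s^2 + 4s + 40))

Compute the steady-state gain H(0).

H(0) = 3/10 ≈ 0.3000

At s = 0 each factor (s + a) contributes a and each (s^2 + bs + c) contributes c.
H(0) = 12·1 / ((1) · (40)) = 12/40 = 3/10.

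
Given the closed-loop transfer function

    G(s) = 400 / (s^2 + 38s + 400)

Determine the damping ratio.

ζ = 0.95

Compare the denominator to the standard form s^2 + 2ζωₙs + ωₙ².
ωₙ² = 400, so ωₙ = 20 rad/s.
2ζωₙ = 38, so ζ = 38/(2·20) = 0.95.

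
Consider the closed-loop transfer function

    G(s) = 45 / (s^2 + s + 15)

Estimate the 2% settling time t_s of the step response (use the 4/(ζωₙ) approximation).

Comparing s^2 + s + 15 to s^2 + 2ζωₙs + ωₙ²: ωₙ = √15 ≈ 3.873 rad/s and ζ = 1/(2·√15) ≈ 0.1291.
ζωₙ = 1/2 = 0.5, so t_s ≈ 4/(ζωₙ) = 4/0.5 = 8 s.

t_s ≈ 8 s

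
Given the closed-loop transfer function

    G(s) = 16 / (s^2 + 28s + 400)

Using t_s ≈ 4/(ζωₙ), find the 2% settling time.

t_s ≈ 0.2857 s

Comparing s^2 + 28s + 400 to s^2 + 2ζωₙs + ωₙ²: ωₙ = 20 rad/s and ζ = 28/(2·20) = 0.7.
ζωₙ = 28/2 = 14, so t_s ≈ 4/(ζωₙ) = 4/14 ≈ 0.2857 s.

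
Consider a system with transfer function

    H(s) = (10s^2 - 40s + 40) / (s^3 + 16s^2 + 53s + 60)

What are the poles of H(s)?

s = -2 ± j, -12

The poles are the roots of the denominator s^3 + 16s^2 + 53s + 60 = 0.
Trying s = -12: the polynomial evaluates to 0, so (s + 12) is a factor.
Dividing out leaves s^2 + 4s + 5 = 0.
The quadratic formula then gives s = -2 ± 1j.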